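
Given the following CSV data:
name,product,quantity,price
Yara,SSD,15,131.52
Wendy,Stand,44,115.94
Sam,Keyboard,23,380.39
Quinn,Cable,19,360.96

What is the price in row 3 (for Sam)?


Row 3: Sam
Column 'price' = 380.39

ANSWER: 380.39


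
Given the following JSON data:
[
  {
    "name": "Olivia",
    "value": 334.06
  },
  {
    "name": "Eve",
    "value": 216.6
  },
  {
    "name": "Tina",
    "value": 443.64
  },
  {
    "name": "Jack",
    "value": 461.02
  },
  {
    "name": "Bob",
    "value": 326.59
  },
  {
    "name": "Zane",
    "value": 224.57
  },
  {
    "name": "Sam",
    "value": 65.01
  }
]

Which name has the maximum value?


Comparing values:
  Olivia: 334.06
  Eve: 216.6
  Tina: 443.64
  Jack: 461.02
  Bob: 326.59
  Zane: 224.57
  Sam: 65.01
Maximum: Jack (461.02)

ANSWER: Jack


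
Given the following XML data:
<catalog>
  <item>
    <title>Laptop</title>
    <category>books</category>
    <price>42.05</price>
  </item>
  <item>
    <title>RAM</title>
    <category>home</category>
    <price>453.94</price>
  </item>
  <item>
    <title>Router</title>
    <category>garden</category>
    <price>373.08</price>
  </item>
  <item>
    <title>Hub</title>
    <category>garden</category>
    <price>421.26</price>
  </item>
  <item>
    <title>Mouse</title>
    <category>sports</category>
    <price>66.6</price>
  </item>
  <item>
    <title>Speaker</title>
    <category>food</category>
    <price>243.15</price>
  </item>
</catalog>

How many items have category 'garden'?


Scanning <item> elements for <category>garden</category>:
  Item 3: Router -> MATCH
  Item 4: Hub -> MATCH
Count: 2

ANSWER: 2


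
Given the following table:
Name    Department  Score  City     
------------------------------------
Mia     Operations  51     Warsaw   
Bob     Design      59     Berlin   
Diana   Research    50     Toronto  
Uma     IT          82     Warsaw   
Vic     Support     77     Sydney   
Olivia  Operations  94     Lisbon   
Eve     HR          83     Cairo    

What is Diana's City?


Row 3: Diana
City = Toronto

ANSWER: Toronto


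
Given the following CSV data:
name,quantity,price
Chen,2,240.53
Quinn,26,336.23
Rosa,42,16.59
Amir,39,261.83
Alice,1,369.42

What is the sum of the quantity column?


Values in 'quantity' column:
  Row 1: 2
  Row 2: 26
  Row 3: 42
  Row 4: 39
  Row 5: 1
Sum = 2 + 26 + 42 + 39 + 1 = 110

ANSWER: 110


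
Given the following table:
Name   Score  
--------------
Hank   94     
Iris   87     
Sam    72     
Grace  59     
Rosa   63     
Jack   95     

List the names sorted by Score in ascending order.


Sorting by Score (ascending):
  Grace: 59
  Rosa: 63
  Sam: 72
  Iris: 87
  Hank: 94
  Jack: 95


ANSWER: Grace, Rosa, Sam, Iris, Hank, Jack


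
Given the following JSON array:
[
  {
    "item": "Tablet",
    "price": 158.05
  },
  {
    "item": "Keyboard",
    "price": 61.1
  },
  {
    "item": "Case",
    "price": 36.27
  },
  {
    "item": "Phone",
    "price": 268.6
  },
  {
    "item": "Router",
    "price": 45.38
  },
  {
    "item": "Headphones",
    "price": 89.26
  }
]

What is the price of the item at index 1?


Array index 1 -> Keyboard
price = 61.1

ANSWER: 61.1


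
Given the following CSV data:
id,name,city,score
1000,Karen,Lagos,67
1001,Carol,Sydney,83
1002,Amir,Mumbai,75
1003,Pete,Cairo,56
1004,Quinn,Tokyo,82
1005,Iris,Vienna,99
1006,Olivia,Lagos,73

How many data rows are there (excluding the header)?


Counting rows (excluding header):
Header: id,name,city,score
Data rows: 7

ANSWER: 7


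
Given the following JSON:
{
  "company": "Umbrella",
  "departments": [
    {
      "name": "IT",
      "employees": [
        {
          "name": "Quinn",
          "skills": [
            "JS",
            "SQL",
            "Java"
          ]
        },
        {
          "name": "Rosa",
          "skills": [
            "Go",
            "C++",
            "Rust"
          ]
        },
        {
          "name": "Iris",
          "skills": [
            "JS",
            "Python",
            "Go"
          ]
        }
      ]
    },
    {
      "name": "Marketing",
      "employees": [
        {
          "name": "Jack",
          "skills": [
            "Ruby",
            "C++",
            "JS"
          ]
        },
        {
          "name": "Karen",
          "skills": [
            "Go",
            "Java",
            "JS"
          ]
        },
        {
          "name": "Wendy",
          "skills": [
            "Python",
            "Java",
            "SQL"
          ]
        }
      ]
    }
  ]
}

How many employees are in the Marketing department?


Path: departments[1].employees
Count: 3

ANSWER: 3


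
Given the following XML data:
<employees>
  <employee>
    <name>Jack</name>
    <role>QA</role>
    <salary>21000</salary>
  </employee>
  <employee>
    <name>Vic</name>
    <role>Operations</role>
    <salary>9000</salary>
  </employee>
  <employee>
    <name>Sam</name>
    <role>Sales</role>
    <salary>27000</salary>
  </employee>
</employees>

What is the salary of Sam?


Searching for <employee> with <name>Sam</name>
Found at position 3
<salary>27000</salary>

ANSWER: 27000


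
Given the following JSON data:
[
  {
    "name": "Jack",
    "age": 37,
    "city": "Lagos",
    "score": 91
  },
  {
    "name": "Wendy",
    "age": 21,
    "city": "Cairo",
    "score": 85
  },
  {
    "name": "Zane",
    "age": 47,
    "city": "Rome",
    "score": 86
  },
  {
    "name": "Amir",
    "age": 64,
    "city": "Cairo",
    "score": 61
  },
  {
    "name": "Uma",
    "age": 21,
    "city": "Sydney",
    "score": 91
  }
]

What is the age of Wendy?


Looking up record where name = Wendy
Record index: 1
Field 'age' = 21

ANSWER: 21


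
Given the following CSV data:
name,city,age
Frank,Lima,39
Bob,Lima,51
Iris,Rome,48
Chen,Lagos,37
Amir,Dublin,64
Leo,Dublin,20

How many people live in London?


Scanning city column for 'London':
Total matches: 0

ANSWER: 0


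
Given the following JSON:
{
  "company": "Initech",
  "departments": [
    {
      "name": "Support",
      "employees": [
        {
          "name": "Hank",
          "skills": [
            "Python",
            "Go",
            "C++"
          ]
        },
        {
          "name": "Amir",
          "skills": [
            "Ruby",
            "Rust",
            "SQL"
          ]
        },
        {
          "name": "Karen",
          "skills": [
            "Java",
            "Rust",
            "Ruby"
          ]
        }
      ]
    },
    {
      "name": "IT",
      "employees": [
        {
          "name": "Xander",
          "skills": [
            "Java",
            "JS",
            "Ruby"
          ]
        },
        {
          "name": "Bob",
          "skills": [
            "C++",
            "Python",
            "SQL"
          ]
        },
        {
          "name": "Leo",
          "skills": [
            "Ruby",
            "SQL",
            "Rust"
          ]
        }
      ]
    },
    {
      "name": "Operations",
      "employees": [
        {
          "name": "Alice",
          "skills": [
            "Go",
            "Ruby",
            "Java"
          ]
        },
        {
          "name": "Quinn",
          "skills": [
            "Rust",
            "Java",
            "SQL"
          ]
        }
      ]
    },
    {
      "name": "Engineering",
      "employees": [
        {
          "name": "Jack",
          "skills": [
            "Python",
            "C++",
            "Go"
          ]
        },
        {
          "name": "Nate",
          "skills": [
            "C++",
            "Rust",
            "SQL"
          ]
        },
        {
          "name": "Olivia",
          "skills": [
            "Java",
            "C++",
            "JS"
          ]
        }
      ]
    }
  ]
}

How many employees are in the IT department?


Path: departments[1].employees
Count: 3

ANSWER: 3


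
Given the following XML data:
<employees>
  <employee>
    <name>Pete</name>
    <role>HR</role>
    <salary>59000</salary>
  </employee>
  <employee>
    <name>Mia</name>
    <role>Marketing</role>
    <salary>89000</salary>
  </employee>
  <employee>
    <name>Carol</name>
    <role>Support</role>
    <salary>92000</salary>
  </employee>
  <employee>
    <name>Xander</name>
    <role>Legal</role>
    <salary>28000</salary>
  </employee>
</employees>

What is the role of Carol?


Searching for <employee> with <name>Carol</name>
Found at position 3
<role>Support</role>

ANSWER: Support


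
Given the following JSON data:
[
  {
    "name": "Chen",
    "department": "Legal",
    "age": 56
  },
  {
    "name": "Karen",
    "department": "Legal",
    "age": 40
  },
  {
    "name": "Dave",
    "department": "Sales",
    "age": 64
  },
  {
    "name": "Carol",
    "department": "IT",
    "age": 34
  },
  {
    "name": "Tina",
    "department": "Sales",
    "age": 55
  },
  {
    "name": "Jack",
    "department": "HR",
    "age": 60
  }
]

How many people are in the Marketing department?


Scanning records for department = Marketing
  No matches found
Count: 0

ANSWER: 0


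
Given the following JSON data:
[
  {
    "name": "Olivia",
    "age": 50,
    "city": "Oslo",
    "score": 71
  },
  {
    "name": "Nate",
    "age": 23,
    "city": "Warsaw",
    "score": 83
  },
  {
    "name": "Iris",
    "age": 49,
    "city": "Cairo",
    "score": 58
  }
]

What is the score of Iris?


Looking up record where name = Iris
Record index: 2
Field 'score' = 58

ANSWER: 58


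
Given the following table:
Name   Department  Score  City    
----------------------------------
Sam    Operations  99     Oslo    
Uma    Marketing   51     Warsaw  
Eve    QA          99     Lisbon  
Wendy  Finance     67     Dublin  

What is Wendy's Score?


Row 4: Wendy
Score = 67

ANSWER: 67


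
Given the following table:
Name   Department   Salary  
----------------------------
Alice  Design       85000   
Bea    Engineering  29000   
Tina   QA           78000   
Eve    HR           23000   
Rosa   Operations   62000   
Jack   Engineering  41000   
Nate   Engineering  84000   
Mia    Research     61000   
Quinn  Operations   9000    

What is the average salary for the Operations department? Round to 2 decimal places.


Operations department members:
  Rosa: 62000
  Quinn: 9000
Sum = 71000
Count = 2
Average = 71000 / 2 = 35500.00

ANSWER: 35500.00


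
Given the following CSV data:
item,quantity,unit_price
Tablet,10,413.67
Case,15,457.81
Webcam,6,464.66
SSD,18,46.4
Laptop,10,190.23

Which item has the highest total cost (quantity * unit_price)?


Computing row totals:
  Tablet: 4136.7
  Case: 6867.15
  Webcam: 2787.96
  SSD: 835.2
  Laptop: 1902.3
Maximum: Case (6867.15)

ANSWER: Case


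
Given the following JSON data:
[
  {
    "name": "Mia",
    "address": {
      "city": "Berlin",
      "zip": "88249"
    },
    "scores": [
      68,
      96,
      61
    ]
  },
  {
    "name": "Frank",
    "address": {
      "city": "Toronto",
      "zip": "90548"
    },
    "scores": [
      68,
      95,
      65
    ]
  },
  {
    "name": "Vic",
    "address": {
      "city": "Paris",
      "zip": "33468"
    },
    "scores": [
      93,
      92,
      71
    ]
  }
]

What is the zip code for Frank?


Path: records[1].address.zip
Value: 90548

ANSWER: 90548


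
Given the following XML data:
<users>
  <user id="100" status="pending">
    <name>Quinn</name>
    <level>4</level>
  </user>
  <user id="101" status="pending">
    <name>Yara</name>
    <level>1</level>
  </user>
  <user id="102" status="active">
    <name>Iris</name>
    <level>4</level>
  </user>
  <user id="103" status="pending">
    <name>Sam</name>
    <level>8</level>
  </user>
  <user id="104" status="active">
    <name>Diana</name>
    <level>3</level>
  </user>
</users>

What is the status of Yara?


Finding user with name = Yara
user id="101" status="pending"

ANSWER: pending


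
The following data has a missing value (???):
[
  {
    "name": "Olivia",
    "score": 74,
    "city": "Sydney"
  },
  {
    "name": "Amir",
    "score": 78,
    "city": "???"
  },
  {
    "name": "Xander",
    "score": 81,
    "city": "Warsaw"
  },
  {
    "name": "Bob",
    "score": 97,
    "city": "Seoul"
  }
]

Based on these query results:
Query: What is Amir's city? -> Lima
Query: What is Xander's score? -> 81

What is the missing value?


The missing value is Amir's city
From query: Amir's city = Lima

ANSWER: Lima


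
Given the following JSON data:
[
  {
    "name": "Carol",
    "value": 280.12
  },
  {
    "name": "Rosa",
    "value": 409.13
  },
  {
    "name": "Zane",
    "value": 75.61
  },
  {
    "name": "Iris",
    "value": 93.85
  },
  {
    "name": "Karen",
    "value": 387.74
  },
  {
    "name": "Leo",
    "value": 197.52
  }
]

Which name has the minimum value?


Comparing values:
  Carol: 280.12
  Rosa: 409.13
  Zane: 75.61
  Iris: 93.85
  Karen: 387.74
  Leo: 197.52
Minimum: Zane (75.61)

ANSWER: Zane


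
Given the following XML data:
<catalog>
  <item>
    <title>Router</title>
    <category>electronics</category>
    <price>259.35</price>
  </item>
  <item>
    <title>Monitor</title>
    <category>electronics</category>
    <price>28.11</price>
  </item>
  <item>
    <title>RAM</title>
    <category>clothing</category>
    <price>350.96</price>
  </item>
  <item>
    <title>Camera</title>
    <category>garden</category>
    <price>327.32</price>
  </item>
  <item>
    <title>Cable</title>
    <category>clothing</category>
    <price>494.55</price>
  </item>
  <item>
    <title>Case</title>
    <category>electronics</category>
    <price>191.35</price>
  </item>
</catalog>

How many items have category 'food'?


Scanning <item> elements for <category>food</category>:
Count: 0

ANSWER: 0


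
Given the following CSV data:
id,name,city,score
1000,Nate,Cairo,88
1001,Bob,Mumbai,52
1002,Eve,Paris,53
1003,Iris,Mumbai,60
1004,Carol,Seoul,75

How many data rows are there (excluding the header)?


Counting rows (excluding header):
Header: id,name,city,score
Data rows: 5

ANSWER: 5


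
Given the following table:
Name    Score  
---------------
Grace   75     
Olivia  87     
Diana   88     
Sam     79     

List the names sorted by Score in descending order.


Sorting by Score (descending):
  Diana: 88
  Olivia: 87
  Sam: 79
  Grace: 75


ANSWER: Diana, Olivia, Sam, Grace


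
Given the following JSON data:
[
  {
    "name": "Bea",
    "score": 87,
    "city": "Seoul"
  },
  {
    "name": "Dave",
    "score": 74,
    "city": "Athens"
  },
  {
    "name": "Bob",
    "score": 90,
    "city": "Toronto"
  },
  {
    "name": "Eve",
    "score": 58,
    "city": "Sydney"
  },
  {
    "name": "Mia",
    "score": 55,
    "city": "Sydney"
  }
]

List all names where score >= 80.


Filtering records where score >= 80:
  Bea (score=87) -> YES
  Dave (score=74) -> no
  Bob (score=90) -> YES
  Eve (score=58) -> no
  Mia (score=55) -> no


ANSWER: Bea, Bob


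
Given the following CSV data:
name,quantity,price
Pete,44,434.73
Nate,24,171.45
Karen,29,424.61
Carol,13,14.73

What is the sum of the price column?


Values in 'price' column:
  Row 1: 434.73
  Row 2: 171.45
  Row 3: 424.61
  Row 4: 14.73
Sum = 434.73 + 171.45 + 424.61 + 14.73 = 1045.52

ANSWER: 1045.52


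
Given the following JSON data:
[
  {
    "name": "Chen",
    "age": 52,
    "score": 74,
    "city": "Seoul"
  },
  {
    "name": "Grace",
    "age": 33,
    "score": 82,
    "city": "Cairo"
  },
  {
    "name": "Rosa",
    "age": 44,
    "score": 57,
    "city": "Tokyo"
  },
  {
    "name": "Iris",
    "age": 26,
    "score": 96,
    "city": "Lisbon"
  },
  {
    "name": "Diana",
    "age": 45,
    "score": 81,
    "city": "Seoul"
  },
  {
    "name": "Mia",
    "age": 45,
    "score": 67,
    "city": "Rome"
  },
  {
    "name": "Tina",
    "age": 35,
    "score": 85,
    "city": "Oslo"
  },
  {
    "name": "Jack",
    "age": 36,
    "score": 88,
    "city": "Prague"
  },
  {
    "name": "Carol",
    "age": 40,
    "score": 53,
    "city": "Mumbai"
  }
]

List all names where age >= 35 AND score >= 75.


Checking both conditions:
  Chen (age=52, score=74) -> no
  Grace (age=33, score=82) -> no
  Rosa (age=44, score=57) -> no
  Iris (age=26, score=96) -> no
  Diana (age=45, score=81) -> YES
  Mia (age=45, score=67) -> no
  Tina (age=35, score=85) -> YES
  Jack (age=36, score=88) -> YES
  Carol (age=40, score=53) -> no


ANSWER: Diana, Tina, Jack


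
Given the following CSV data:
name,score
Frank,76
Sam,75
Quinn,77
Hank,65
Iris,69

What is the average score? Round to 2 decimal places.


Scores: 76, 75, 77, 65, 69
Sum = 362
Count = 5
Average = 362 / 5 = 72.40

ANSWER: 72.40


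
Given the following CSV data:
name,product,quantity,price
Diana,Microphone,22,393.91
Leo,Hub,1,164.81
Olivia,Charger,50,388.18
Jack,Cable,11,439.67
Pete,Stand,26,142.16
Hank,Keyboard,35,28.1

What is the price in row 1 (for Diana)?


Row 1: Diana
Column 'price' = 393.91

ANSWER: 393.91


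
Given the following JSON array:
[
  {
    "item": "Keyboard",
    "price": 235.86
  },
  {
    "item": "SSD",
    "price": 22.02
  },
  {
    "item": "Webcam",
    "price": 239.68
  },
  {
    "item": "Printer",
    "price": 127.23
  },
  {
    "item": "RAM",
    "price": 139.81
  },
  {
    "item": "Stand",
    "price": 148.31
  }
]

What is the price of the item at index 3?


Array index 3 -> Printer
price = 127.23

ANSWER: 127.23


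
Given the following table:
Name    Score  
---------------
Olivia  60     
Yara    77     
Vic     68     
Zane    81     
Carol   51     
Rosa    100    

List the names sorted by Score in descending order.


Sorting by Score (descending):
  Rosa: 100
  Zane: 81
  Yara: 77
  Vic: 68
  Olivia: 60
  Carol: 51


ANSWER: Rosa, Zane, Yara, Vic, Olivia, Carol


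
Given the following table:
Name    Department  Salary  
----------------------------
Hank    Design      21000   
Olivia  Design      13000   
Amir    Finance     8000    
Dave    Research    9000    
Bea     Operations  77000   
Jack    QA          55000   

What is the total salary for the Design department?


Design department members:
  Hank: 21000
  Olivia: 13000
Total = 21000 + 13000 = 34000

ANSWER: 34000


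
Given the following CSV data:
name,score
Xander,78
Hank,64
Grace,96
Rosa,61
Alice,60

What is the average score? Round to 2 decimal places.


Scores: 78, 64, 96, 61, 60
Sum = 359
Count = 5
Average = 359 / 5 = 71.80

ANSWER: 71.80


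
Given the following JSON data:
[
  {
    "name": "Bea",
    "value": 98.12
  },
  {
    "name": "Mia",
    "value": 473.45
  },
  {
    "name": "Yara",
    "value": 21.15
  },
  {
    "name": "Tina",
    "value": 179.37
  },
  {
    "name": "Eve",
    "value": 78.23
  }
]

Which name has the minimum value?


Comparing values:
  Bea: 98.12
  Mia: 473.45
  Yara: 21.15
  Tina: 179.37
  Eve: 78.23
Minimum: Yara (21.15)

ANSWER: Yara


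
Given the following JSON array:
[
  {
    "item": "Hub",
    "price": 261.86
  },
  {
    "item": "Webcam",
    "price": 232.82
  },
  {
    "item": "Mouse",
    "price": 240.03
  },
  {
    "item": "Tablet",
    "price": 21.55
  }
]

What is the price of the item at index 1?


Array index 1 -> Webcam
price = 232.82

ANSWER: 232.82


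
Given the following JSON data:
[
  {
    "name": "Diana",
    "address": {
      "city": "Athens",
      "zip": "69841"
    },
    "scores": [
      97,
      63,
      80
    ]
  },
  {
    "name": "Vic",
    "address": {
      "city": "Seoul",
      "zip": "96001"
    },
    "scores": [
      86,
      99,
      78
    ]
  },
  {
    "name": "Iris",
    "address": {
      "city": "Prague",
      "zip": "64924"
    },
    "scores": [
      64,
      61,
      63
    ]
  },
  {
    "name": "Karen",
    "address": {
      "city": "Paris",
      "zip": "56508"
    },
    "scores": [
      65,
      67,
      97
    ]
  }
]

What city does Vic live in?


Path: records[1].address.city
Value: Seoul

ANSWER: Seoul


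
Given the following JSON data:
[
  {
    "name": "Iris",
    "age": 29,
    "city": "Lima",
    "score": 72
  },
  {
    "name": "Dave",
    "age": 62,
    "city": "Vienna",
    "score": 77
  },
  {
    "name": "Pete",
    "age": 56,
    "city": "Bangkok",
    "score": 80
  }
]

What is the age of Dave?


Looking up record where name = Dave
Record index: 1
Field 'age' = 62

ANSWER: 62


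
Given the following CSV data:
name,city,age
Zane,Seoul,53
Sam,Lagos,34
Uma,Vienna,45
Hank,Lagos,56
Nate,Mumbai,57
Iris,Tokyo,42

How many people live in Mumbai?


Scanning city column for 'Mumbai':
  Row 5: Nate -> MATCH
Total matches: 1

ANSWER: 1


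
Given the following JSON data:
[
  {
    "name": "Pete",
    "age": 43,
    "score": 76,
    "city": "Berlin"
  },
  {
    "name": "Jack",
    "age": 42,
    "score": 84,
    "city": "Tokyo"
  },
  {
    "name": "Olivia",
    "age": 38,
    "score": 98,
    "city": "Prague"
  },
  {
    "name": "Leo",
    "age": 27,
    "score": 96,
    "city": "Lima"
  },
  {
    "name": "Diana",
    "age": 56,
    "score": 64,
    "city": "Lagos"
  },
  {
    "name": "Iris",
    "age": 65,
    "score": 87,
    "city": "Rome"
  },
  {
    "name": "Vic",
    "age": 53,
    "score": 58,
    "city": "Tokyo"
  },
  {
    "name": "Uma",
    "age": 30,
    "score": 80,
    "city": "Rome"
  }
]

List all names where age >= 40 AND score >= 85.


Checking both conditions:
  Pete (age=43, score=76) -> no
  Jack (age=42, score=84) -> no
  Olivia (age=38, score=98) -> no
  Leo (age=27, score=96) -> no
  Diana (age=56, score=64) -> no
  Iris (age=65, score=87) -> YES
  Vic (age=53, score=58) -> no
  Uma (age=30, score=80) -> no


ANSWER: Iris


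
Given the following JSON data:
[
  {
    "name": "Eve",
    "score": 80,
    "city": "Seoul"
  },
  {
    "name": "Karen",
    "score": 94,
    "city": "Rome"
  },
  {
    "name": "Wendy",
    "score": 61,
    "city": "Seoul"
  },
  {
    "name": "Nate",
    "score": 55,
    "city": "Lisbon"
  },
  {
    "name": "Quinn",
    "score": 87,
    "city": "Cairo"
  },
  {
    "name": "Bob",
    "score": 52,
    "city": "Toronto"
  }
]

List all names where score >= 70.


Filtering records where score >= 70:
  Eve (score=80) -> YES
  Karen (score=94) -> YES
  Wendy (score=61) -> no
  Nate (score=55) -> no
  Quinn (score=87) -> YES
  Bob (score=52) -> no


ANSWER: Eve, Karen, Quinn


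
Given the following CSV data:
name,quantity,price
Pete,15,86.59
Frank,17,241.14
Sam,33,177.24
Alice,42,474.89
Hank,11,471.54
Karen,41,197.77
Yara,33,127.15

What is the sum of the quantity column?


Values in 'quantity' column:
  Row 1: 15
  Row 2: 17
  Row 3: 33
  Row 4: 42
  Row 5: 11
  Row 6: 41
  Row 7: 33
Sum = 15 + 17 + 33 + 42 + 11 + 41 + 33 = 192

ANSWER: 192


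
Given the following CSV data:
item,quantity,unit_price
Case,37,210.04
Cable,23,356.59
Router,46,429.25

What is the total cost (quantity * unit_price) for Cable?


Row: Cable
quantity = 23
unit_price = 356.59
total = 23 * 356.59 = 8201.57

ANSWER: 8201.57


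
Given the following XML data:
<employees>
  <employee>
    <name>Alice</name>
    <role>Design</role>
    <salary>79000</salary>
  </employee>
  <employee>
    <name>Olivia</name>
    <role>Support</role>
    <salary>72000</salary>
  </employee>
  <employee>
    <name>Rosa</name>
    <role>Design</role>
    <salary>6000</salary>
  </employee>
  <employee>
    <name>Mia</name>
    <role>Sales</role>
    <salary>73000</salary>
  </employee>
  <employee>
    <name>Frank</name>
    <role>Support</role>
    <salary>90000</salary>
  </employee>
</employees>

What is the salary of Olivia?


Searching for <employee> with <name>Olivia</name>
Found at position 2
<salary>72000</salary>

ANSWER: 72000


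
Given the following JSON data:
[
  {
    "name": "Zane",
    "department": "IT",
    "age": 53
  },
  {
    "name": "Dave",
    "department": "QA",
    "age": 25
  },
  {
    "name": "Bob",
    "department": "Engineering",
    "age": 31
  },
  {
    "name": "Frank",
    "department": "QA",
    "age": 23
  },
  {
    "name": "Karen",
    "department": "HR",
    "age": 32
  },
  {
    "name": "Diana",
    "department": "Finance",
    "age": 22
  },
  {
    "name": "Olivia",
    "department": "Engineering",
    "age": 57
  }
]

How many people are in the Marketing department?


Scanning records for department = Marketing
  No matches found
Count: 0

ANSWER: 0


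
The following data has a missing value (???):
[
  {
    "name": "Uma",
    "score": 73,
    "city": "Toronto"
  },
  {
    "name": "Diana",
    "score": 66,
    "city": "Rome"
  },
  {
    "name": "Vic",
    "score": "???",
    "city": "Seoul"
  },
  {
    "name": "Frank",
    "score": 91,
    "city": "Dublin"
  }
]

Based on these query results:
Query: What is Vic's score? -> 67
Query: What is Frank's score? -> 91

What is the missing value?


The missing value is Vic's score
From query: Vic's score = 67

ANSWER: 67


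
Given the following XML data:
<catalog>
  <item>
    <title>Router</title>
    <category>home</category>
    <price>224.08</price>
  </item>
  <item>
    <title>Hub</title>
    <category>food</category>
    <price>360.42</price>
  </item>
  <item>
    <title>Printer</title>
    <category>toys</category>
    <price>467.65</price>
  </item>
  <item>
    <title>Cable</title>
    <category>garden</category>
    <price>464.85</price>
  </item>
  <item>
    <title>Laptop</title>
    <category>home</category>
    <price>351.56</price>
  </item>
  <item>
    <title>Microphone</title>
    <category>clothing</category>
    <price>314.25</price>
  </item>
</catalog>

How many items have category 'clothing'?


Scanning <item> elements for <category>clothing</category>:
  Item 6: Microphone -> MATCH
Count: 1

ANSWER: 1


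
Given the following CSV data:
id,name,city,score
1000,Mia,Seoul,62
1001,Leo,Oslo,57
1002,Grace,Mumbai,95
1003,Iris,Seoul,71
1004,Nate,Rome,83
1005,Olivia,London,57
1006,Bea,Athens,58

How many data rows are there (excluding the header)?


Counting rows (excluding header):
Header: id,name,city,score
Data rows: 7

ANSWER: 7


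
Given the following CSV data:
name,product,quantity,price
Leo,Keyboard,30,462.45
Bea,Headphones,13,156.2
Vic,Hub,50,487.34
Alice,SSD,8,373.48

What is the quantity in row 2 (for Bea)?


Row 2: Bea
Column 'quantity' = 13

ANSWER: 13


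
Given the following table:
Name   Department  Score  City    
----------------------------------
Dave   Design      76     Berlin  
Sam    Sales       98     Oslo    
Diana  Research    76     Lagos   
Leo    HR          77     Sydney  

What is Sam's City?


Row 2: Sam
City = Oslo

ANSWER: Oslo


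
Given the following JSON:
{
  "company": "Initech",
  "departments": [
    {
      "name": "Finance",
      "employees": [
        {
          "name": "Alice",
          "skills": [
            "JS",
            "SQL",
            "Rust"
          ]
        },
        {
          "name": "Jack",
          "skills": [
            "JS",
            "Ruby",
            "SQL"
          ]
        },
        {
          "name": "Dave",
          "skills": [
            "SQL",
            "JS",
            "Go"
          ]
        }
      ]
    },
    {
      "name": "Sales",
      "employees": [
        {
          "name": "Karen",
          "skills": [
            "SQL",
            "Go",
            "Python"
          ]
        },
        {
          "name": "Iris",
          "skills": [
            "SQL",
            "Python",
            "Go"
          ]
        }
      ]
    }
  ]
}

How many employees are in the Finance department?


Path: departments[0].employees
Count: 3

ANSWER: 3


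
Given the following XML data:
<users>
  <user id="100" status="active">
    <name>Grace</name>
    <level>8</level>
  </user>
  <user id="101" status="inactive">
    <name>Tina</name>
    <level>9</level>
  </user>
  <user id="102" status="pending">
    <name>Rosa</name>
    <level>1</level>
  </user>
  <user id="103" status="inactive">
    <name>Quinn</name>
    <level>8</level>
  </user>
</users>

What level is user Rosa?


Finding user: Rosa
<level>1</level>

ANSWER: 1


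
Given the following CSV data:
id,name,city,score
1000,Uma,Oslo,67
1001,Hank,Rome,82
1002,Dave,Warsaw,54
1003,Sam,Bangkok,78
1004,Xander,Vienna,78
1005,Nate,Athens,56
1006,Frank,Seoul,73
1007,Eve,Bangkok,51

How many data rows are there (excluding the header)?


Counting rows (excluding header):
Header: id,name,city,score
Data rows: 8

ANSWER: 8


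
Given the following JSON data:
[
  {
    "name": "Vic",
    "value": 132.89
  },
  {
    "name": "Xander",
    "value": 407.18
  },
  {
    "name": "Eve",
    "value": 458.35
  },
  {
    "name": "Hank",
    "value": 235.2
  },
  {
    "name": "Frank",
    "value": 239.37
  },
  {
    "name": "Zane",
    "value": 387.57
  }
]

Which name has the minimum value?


Comparing values:
  Vic: 132.89
  Xander: 407.18
  Eve: 458.35
  Hank: 235.2
  Frank: 239.37
  Zane: 387.57
Minimum: Vic (132.89)

ANSWER: Vic


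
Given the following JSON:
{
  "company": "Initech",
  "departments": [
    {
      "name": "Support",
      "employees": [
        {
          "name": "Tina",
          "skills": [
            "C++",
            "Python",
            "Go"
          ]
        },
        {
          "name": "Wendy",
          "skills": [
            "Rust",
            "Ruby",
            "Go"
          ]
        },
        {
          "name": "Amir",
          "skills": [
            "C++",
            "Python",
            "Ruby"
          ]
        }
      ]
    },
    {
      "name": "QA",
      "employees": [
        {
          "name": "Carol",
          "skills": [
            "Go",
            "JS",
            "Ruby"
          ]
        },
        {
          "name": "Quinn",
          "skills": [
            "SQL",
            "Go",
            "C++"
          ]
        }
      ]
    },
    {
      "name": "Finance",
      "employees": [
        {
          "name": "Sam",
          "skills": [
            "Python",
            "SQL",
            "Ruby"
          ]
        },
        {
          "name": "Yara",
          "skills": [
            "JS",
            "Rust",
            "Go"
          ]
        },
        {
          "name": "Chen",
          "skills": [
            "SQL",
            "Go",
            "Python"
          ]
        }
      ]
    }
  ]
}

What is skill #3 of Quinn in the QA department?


Path: departments[1].employees[1].skills[2]
Value: C++

ANSWER: C++


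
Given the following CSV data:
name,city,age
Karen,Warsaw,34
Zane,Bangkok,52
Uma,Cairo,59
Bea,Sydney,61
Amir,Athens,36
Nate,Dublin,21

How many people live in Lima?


Scanning city column for 'Lima':
Total matches: 0

ANSWER: 0


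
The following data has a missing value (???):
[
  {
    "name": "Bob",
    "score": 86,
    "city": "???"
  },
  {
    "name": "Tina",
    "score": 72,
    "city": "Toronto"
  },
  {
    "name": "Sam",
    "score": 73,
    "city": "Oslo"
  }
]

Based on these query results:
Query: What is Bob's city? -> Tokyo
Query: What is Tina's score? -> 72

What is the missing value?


The missing value is Bob's city
From query: Bob's city = Tokyo

ANSWER: Tokyo


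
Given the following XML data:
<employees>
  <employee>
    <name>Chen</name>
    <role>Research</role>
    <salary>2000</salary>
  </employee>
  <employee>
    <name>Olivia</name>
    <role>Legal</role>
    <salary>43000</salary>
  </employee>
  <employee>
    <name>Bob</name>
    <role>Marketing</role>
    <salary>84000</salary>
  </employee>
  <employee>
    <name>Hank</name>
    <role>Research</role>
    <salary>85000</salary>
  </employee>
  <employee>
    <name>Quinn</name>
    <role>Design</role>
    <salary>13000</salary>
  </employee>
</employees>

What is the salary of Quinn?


Searching for <employee> with <name>Quinn</name>
Found at position 5
<salary>13000</salary>

ANSWER: 13000


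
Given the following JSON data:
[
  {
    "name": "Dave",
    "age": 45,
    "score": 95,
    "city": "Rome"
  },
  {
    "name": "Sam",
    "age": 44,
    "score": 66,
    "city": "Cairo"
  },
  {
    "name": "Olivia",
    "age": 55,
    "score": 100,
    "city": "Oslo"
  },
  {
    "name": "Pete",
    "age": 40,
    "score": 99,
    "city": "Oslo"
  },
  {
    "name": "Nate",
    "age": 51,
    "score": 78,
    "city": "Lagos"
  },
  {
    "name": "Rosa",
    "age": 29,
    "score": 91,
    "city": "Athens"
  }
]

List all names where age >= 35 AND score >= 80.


Checking both conditions:
  Dave (age=45, score=95) -> YES
  Sam (age=44, score=66) -> no
  Olivia (age=55, score=100) -> YES
  Pete (age=40, score=99) -> YES
  Nate (age=51, score=78) -> no
  Rosa (age=29, score=91) -> no


ANSWER: Dave, Olivia, Pete


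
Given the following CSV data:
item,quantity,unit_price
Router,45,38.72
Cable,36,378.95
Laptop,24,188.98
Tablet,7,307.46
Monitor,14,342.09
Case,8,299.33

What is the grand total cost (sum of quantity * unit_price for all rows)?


Computing row totals:
  Router: 45 * 38.72 = 1742.4
  Cable: 36 * 378.95 = 13642.2
  Laptop: 24 * 188.98 = 4535.52
  Tablet: 7 * 307.46 = 2152.22
  Monitor: 14 * 342.09 = 4789.26
  Case: 8 * 299.33 = 2394.64
Grand total = 1742.4 + 13642.2 + 4535.52 + 2152.22 + 4789.26 + 2394.64 = 29256.24

ANSWER: 29256.24


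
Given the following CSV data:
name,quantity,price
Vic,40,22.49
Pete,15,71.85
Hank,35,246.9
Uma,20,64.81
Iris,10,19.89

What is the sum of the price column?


Values in 'price' column:
  Row 1: 22.49
  Row 2: 71.85
  Row 3: 246.9
  Row 4: 64.81
  Row 5: 19.89
Sum = 22.49 + 71.85 + 246.9 + 64.81 + 19.89 = 425.94

ANSWER: 425.94


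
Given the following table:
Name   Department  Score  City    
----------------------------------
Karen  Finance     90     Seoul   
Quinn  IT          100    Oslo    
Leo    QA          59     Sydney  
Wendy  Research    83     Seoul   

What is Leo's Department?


Row 3: Leo
Department = QA

ANSWER: QA


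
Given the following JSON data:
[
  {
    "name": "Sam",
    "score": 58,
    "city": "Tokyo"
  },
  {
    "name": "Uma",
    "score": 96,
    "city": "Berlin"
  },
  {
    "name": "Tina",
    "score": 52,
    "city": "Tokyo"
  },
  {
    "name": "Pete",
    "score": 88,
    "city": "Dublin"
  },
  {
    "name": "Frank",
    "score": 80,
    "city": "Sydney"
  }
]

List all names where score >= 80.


Filtering records where score >= 80:
  Sam (score=58) -> no
  Uma (score=96) -> YES
  Tina (score=52) -> no
  Pete (score=88) -> YES
  Frank (score=80) -> YES


ANSWER: Uma, Pete, Frank


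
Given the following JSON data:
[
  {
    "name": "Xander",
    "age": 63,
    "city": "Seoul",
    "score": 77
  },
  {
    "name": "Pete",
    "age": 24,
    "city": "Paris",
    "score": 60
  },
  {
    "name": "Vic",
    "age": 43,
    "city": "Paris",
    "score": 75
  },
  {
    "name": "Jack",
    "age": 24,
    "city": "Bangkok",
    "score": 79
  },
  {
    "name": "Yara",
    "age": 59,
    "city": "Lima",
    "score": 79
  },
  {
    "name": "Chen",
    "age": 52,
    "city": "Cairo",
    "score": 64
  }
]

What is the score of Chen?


Looking up record where name = Chen
Record index: 5
Field 'score' = 64

ANSWER: 64


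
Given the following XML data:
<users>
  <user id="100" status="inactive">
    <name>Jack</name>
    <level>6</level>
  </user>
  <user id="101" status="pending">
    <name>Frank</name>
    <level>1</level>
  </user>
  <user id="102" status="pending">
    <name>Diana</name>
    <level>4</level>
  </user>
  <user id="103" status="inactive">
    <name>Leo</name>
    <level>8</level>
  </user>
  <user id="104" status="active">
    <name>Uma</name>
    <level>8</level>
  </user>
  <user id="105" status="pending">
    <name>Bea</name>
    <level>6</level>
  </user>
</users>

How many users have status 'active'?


Counting users with status='active':
  Uma (id=104) -> MATCH
Count: 1

ANSWER: 1


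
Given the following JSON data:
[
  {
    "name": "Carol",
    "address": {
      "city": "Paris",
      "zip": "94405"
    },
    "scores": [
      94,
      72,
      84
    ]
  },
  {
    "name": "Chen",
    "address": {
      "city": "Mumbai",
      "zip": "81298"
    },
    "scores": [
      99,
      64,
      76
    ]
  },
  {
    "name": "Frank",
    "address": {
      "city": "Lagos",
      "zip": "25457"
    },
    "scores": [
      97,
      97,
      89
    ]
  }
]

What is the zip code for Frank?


Path: records[2].address.zip
Value: 25457

ANSWER: 25457


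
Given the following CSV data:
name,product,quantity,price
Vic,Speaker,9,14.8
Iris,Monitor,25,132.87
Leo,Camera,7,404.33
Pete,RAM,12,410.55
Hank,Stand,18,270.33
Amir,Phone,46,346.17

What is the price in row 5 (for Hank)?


Row 5: Hank
Column 'price' = 270.33

ANSWER: 270.33


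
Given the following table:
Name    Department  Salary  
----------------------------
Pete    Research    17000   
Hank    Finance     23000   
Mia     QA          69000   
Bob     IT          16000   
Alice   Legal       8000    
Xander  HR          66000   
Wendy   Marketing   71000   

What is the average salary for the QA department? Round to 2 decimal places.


QA department members:
  Mia: 69000
Sum = 69000
Count = 1
Average = 69000 / 1 = 69000.00

ANSWER: 69000.00


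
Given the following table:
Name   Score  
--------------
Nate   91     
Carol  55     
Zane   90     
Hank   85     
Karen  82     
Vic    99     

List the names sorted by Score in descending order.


Sorting by Score (descending):
  Vic: 99
  Nate: 91
  Zane: 90
  Hank: 85
  Karen: 82
  Carol: 55


ANSWER: Vic, Nate, Zane, Hank, Karen, Carol


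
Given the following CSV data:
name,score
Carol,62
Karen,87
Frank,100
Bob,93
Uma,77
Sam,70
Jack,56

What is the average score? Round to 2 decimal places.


Scores: 62, 87, 100, 93, 77, 70, 56
Sum = 545
Count = 7
Average = 545 / 7 = 77.86

ANSWER: 77.86


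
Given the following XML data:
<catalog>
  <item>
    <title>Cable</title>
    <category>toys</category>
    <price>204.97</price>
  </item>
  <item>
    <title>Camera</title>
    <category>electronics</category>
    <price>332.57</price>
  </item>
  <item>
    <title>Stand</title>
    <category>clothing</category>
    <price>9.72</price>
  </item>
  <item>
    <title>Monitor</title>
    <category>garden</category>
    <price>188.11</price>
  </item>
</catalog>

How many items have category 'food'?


Scanning <item> elements for <category>food</category>:
Count: 0

ANSWER: 0


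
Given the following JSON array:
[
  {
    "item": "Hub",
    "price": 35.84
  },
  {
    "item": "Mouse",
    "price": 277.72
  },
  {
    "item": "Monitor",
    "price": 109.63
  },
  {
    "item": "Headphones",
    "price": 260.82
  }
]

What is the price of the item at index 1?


Array index 1 -> Mouse
price = 277.72

ANSWER: 277.72


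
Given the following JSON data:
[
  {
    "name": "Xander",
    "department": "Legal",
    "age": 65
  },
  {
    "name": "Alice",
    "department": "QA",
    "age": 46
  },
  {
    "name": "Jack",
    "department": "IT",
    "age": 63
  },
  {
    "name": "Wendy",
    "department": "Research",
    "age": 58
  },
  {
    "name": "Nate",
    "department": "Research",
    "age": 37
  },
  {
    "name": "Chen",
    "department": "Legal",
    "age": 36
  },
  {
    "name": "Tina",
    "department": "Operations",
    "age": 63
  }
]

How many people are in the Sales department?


Scanning records for department = Sales
  No matches found
Count: 0

ANSWER: 0


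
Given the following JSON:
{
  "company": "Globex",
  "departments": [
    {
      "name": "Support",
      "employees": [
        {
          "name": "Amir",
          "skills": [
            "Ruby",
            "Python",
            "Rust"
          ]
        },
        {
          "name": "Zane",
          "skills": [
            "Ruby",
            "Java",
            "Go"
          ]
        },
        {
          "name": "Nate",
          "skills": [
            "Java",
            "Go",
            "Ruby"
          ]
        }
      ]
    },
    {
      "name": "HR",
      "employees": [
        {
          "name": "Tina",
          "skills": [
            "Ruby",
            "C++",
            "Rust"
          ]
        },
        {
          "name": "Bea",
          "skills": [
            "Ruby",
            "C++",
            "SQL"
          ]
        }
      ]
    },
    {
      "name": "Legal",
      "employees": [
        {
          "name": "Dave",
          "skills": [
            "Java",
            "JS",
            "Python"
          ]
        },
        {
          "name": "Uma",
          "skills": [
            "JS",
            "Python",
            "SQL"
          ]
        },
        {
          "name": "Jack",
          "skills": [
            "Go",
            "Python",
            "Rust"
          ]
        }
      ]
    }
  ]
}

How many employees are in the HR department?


Path: departments[1].employees
Count: 2

ANSWER: 2
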